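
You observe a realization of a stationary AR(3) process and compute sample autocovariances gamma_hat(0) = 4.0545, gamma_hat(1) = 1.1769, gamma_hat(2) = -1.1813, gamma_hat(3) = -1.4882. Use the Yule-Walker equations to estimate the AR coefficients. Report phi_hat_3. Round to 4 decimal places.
\hat\phi_{3} = -0.1690

The Yule-Walker equations for an AR(p) process read, in matrix form,
  Gamma_p phi = r_p,   with   (Gamma_p)_{ij} = gamma(|i - j|),
                       (r_p)_i = gamma(i),   i,j = 1..p.
Substitute the sample gammas (Toeplitz matrix and right-hand side of size 3):
  Gamma_p = [[4.0545, 1.1769, -1.1813], [1.1769, 4.0545, 1.1769], [-1.1813, 1.1769, 4.0545]]
  r_p     = [1.1769, -1.1813, -1.4882]
Written out (R1..R3):
  (R1) 4.0545 phi_1 + 1.1769 phi_2 - 1.1813 phi_3 = 1.1769
  (R2) 1.1769 phi_1 + 4.0545 phi_2 + 1.1769 phi_3 = -1.1813
  (R3) -1.1813 phi_1 + 1.1769 phi_2 + 4.0545 phi_3 = -1.4882
Gaussian elimination:
  R2 <- R2 - (1.1769/4.0545) R1 = R2 - (0.29027) R1:  3.712881 phi_2 + 1.519796 phi_3 = -1.522919
  R3 <- R3 - (-1.1813/4.0545) R1 = R3 - (-0.291355) R1:  1.519796 phi_2 + 3.710322 phi_3 = -1.145304
  R3 <- R3 - (1.519796/3.712881) R2 = R3 - (0.409331) R2:  3.088223 phi_3 = -0.521927
Back-substitution:
  phi_hat_3 = -0.521927 / 3.088223 = -0.169005
  phi_hat_2 = (-1.522919 - (1.519796)(-0.169005)) / 3.712881 = -0.340993
  phi_hat_1 = (1.1769 - (1.1769)(-0.340993) - (-1.1813)(-0.169005)) / 4.0545 = 0.340009
So phi_hat = [0.3400, -0.3410, -0.1690].
Therefore phi_hat_3 = -0.1690.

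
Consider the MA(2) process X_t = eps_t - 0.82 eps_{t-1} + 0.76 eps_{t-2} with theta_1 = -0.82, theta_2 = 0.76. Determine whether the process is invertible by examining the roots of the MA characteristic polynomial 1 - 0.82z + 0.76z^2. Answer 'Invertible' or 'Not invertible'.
\text{Invertible}

The MA(q) characteristic polynomial is P(z) = 1 - 0.82z + 0.76z^2.
Invertibility requires all roots to lie outside the unit circle, i.e. |z| > 1 for every root.
Set 1 + (-0.82) z + (0.76) z^2 = 0, i.e. a z^2 + b z + c = 0 with a = 0.76, b = -0.82, c = 1.
Discriminant D = b^2 - 4ac = (-0.82)^2 - 4*(0.76)*1 = 0.6724 - (3.04) = -2.3676.
D < 0, so the roots are the complex-conjugate pair z = (-b +/- i sqrt(-D)) / (2a) = 0.5395 +/- 1.0123i.
For a conjugate pair |z|^2 = z * conj(z) = (product of roots) = c/a = 1/(0.76) = 1.315789, so |z| = sqrt(1.315789) = 1.1471 for both roots.
Moduli of all roots: 1.1471, 1.1471.
All moduli strictly greater than 1? Yes.
Verdict: Invertible.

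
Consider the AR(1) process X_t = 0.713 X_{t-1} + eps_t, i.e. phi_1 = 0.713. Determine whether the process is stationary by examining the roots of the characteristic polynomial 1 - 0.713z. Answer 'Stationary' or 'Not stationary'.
\text{Stationary}

The AR(p) characteristic polynomial is P(z) = 1 - 0.713z.
Stationarity requires all roots to lie outside the unit circle, i.e. |z| > 1 for every root.
This is linear in z: 1 + (-0.713) z = 0  =>  z = -1/(-0.713) = 1.402525,  |z| = 1.402525.
Moduli of all roots: 1.4025.
All moduli strictly greater than 1? Yes.
Verdict: Stationary.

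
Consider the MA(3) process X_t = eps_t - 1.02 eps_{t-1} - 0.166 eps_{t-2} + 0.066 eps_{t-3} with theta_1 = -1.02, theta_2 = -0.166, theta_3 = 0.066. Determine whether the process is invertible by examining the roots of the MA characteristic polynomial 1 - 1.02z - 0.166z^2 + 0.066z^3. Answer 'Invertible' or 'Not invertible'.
\text{Not invertible}

The MA(q) characteristic polynomial is P(z) = 1 - 1.02z - 0.166z^2 + 0.066z^3.
Invertibility requires all roots to lie outside the unit circle, i.e. |z| > 1 for every root.
Degree 3: look for a simple real root z0 first, then factor out (1 - z/z0) and solve the remaining quadratic.
Testing z0 = 5: P(5) = 1 + (-1.02)(5) + (-0.166)(5)^2 + (0.066)(5)^3
  = 1 + (-5.1) + (-4.15) + (8.25) = 0.  So z_0 = 5 is a root, |z_0| = 5.
Divide out the factor (1 - 0.2 z) = (1 - z/z0) (since 1/z0 = 0.2):
  P(z) = (1 - 0.2 z)(1 + (-0.82) z + (-0.33) z^2)
  [check: z-coef -0.82 - (0.2) = -1.02; z^2-coef -0.33 - (0.2)(-0.82) = -0.166; z^3-coef -(0.2)(-0.33) = 0.066.]
Remaining roots from the quadratic factor 1 + (-0.82) z + (-0.33) z^2:
  Set 1 + (-0.82) z + (-0.33) z^2 = 0, i.e. a z^2 + b z + c = 0 with a = -0.33, b = -0.82, c = 1.
  Discriminant D = b^2 - 4ac = (-0.82)^2 - 4*(-0.33)*1 = 0.6724 - (-1.32) = 1.9924.
  D >= 0, so the roots are real: z = (-b +/- sqrt(D)) / (2a) = (0.82 +/- 1.411524) / (-0.66).
    z_1 = (0.82 + 1.411524) / (-0.66) = -3.3811,   |z_1| = 3.3811.
    z_2 = (0.82 - 1.411524) / (-0.66) = 0.8962,   |z_2| = 0.8962.
Moduli of all roots: 5.0000, 3.3811, 0.8962.
All moduli strictly greater than 1? No.
Verdict: Not invertible.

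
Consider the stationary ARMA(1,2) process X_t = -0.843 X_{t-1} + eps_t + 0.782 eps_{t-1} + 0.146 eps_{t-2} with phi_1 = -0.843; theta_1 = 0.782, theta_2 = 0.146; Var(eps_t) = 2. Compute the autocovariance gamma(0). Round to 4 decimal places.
\gamma(0) = 2.2768

Multiply the model equation by X_{t-k} and take expectations. With theta_0 = psi_0 = 1 and psi_j the MA(infinity) weights, this gives
  gamma(k) - sum_i phi_i gamma(k-i) = c_k,
  c_k = sigma^2 * sum_{j=k..q} theta_j psi_{j-k}   (c_k = 0 for k > q),
using gamma(-m) = gamma(m).
psi-weights needed (psi_j = theta_j + sum_i phi_i psi_{j-i}):
  psi_1 = theta_1 + phi_1 = 0.782 + (-0.843) = -0.061
  psi_2 = theta_2 + phi_1 psi_1 = 0.146 + (-0.843)(-0.061) = 0.197423
Right-hand sides:
  c_0 = sigma^2 (1 + theta_1 psi_1 + theta_2 psi_2) = 2 * (1 + (0.782)(-0.061) + (0.146)(0.197423)) = 2 * 0.981122 = 1.962244
  c_1 = sigma^2 (theta_1 + theta_2 psi_1) = 2 * (0.782 + (0.146)(-0.061)) = 1.546188
  c_2 = sigma^2 theta_2 = 2 * (0.146) = 0.292
Equations for k = 0 and k = 1 (AR order 1):
  gamma(0) = phi_1 gamma(1) + c_0
  gamma(1) = phi_1 gamma(0) + c_1
Substituting the second into the first: gamma(0) (1 - phi_1^2) = c_0 + phi_1 c_1, so
  gamma(0) = (c_0 + phi_1 c_1) / (1 - phi_1^2) = (1.962244 + (-0.843)(1.546188)) / (1 - (-0.843)^2) = 0.658807 / 0.289351 = 2.276844.
Therefore gamma(0) = 2.2768 (to 4 decimal places).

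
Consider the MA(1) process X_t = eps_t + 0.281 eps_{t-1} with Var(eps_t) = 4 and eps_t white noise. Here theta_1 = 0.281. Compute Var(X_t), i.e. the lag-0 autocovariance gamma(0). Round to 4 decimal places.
\gamma(0) = 4.3158

For an MA(q) process X_t = eps_t + sum_i theta_i eps_{t-i} with
Var(eps_t) = sigma^2, the variance is
  gamma(0) = sigma^2 * (1 + sum_i theta_i^2).
  sum_i theta_i^2 = (0.281)^2 = 0.078961.
  gamma(0) = 4 * (1 + 0.078961) = 4 * 1.078961 = 4.315844, which rounds to 4.3158.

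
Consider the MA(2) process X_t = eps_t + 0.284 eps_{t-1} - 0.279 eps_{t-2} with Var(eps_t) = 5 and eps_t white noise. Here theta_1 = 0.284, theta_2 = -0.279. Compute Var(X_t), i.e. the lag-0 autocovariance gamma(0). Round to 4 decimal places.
\gamma(0) = 5.7925

For an MA(q) process X_t = eps_t + sum_i theta_i eps_{t-i} with
Var(eps_t) = sigma^2, the variance is
  gamma(0) = sigma^2 * (1 + sum_i theta_i^2).
  sum_i theta_i^2 = (0.284)^2 + (-0.279)^2 = 0.080656 + 0.077841 = 0.158497.
  gamma(0) = 5 * (1 + 0.158497) = 5 * 1.158497 = 5.792485, which rounds to 5.7925.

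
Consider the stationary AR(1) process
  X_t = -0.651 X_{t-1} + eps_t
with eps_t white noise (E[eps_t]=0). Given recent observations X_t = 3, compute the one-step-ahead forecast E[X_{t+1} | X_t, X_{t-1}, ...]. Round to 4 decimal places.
E[X_{t+1} \mid \mathcal F_t] = -1.9530

For an AR(p) model X_t = c + sum_i phi_i X_{t-i} + eps_t, the
one-step-ahead conditional mean is
  E[X_{t+1} | X_t, ...] = c + sum_i phi_i X_{t+1-i}.
Substitute known values:
  E[X_{t+1} | ...] = (-0.651) * (3)
                   = -1.9530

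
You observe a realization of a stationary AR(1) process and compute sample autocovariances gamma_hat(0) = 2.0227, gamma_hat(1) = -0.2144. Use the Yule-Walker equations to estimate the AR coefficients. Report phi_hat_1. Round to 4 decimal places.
\hat\phi_{1} = -0.1060

The Yule-Walker equations for an AR(p) process read, in matrix form,
  Gamma_p phi = r_p,   with   (Gamma_p)_{ij} = gamma(|i - j|),
                       (r_p)_i = gamma(i),   i,j = 1..p.
Substitute the sample gammas (Toeplitz matrix and right-hand side of size 1):
  Gamma_p = [[2.0227]]
  r_p     = [-0.2144]
With p = 1 this is the single equation gamma(0) phi_1 = gamma(1):
  phi_hat_1 = gamma(1) / gamma(0) = -0.2144 / 2.0227 = -0.1060.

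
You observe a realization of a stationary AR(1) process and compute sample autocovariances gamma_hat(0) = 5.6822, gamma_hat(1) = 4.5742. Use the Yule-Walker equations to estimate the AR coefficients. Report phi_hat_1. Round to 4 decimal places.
\hat\phi_{1} = 0.8050

The Yule-Walker equations for an AR(p) process read, in matrix form,
  Gamma_p phi = r_p,   with   (Gamma_p)_{ij} = gamma(|i - j|),
                       (r_p)_i = gamma(i),   i,j = 1..p.
Substitute the sample gammas (Toeplitz matrix and right-hand side of size 1):
  Gamma_p = [[5.6822]]
  r_p     = [4.5742]
With p = 1 this is the single equation gamma(0) phi_1 = gamma(1):
  phi_hat_1 = gamma(1) / gamma(0) = 4.5742 / 5.6822 = 0.8050.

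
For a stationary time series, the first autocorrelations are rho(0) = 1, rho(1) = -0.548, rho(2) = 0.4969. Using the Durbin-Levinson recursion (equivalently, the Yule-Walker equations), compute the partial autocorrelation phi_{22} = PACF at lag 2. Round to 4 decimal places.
\phi_{22} = 0.2810

The PACF at lag k is phi_{kk}, the last component of the solution
to the Yule-Walker system G_k phi = r_k where
  (G_k)_{ij} = rho(|i - j|), (r_k)_i = rho(i), i,j = 1..k.
Equivalently, Durbin-Levinson gives phi_{kk} iteratively:
  phi_{11} = rho(1)
  phi_{kk} = [rho(k) - sum_{j=1..k-1} phi_{k-1,j} rho(k-j)]
            / [1 - sum_{j=1..k-1} phi_{k-1,j} rho(j)],
  phi_{k,j} = phi_{k-1,j} - phi_{kk} phi_{k-1,k-j},  j = 1..k-1.
Step k = 1:
  phi_11 = rho(1) = -0.548.
Step k = 2:
  phi_22 = [rho(2) - phi_11 rho(1)] / [1 - phi_11 rho(1)] = [0.4969 - (-0.548)(-0.548)] / [1 - (-0.548)(-0.548)]
         = 0.196596 / 0.699696 = 0.281.
Therefore phi_{22} = 0.2810.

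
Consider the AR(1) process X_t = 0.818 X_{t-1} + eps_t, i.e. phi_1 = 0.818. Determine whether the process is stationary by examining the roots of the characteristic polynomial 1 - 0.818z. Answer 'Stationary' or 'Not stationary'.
\text{Stationary}

The AR(p) characteristic polynomial is P(z) = 1 - 0.818z.
Stationarity requires all roots to lie outside the unit circle, i.e. |z| > 1 for every root.
This is linear in z: 1 + (-0.818) z = 0  =>  z = -1/(-0.818) = 1.222494,  |z| = 1.222494.
Moduli of all roots: 1.2225.
All moduli strictly greater than 1? Yes.
Verdict: Stationary.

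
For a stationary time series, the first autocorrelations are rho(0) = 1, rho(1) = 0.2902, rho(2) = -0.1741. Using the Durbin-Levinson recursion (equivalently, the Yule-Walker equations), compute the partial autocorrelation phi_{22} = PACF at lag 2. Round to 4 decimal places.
\phi_{22} = -0.2821

The PACF at lag k is phi_{kk}, the last component of the solution
to the Yule-Walker system G_k phi = r_k where
  (G_k)_{ij} = rho(|i - j|), (r_k)_i = rho(i), i,j = 1..k.
Equivalently, Durbin-Levinson gives phi_{kk} iteratively:
  phi_{11} = rho(1)
  phi_{kk} = [rho(k) - sum_{j=1..k-1} phi_{k-1,j} rho(k-j)]
            / [1 - sum_{j=1..k-1} phi_{k-1,j} rho(j)],
  phi_{k,j} = phi_{k-1,j} - phi_{kk} phi_{k-1,k-j},  j = 1..k-1.
Step k = 1:
  phi_11 = rho(1) = 0.2902.
Step k = 2:
  phi_22 = [rho(2) - phi_11 rho(1)] / [1 - phi_11 rho(1)] = [-0.1741 - (0.2902)(0.2902)] / [1 - (0.2902)(0.2902)]
         = -0.25831604 / 0.91578396 = -0.2821.
Therefore phi_{22} = -0.2821.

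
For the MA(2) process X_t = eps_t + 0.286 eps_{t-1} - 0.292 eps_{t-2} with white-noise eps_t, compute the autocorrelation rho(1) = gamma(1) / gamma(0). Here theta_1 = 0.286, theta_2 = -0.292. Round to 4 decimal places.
\rho(1) = 0.1735

For an MA(q) process with theta_0 = 1, the autocovariance is
  gamma(k) = sigma^2 * sum_{i=0..q-k} theta_i * theta_{i+k},
and rho(k) = gamma(k) / gamma(0). Sigma^2 cancels.
  numerator   = (1)*(0.286) + (0.286)*(-0.292) = 0.202488.
  denominator = (1)^2 + (0.286)^2 + (-0.292)^2 = 1.16706.
  rho(1) = 0.202488 / 1.16706 = 0.1735.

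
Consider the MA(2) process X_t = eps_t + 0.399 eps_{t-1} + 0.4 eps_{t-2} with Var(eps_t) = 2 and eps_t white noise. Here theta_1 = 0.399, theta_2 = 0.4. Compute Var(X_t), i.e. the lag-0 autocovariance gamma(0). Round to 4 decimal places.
\gamma(0) = 2.6384

For an MA(q) process X_t = eps_t + sum_i theta_i eps_{t-i} with
Var(eps_t) = sigma^2, the variance is
  gamma(0) = sigma^2 * (1 + sum_i theta_i^2).
  sum_i theta_i^2 = (0.399)^2 + (0.4)^2 = 0.159201 + 0.16 = 0.319201.
  gamma(0) = 2 * (1 + 0.319201) = 2 * 1.319201 = 2.638402, which rounds to 2.6384.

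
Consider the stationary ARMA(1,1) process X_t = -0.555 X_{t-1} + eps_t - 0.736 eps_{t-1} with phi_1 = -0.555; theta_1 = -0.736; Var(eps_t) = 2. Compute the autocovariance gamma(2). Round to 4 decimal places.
\gamma(2) = 2.9168

Multiply the model equation by X_{t-k} and take expectations. With theta_0 = psi_0 = 1 and psi_j the MA(infinity) weights, this gives
  gamma(k) - sum_i phi_i gamma(k-i) = c_k,
  c_k = sigma^2 * sum_{j=k..q} theta_j psi_{j-k}   (c_k = 0 for k > q),
using gamma(-m) = gamma(m).
psi-weights needed (psi_j = theta_j + sum_i phi_i psi_{j-i}):
  psi_1 = theta_1 + phi_1 = -0.736 + (-0.555) = -1.291
Right-hand sides:
  c_0 = sigma^2 (1 + theta_1 psi_1) = 2 * (1 + (-0.736)(-1.291)) = 2 * 1.950176 = 3.900352
  c_1 = sigma^2 theta_1 = 2 * (-0.736) = -1.472
  c_2 = 0
Equations for k = 0 and k = 1 (AR order 1):
  gamma(0) = phi_1 gamma(1) + c_0
  gamma(1) = phi_1 gamma(0) + c_1
Substituting the second into the first: gamma(0) (1 - phi_1^2) = c_0 + phi_1 c_1, so
  gamma(0) = (c_0 + phi_1 c_1) / (1 - phi_1^2) = (3.900352 + (-0.555)(-1.472)) / (1 - (-0.555)^2) = 4.717312 / 0.691975 = 6.817171.
  gamma(1) = phi_1 gamma(0) + c_1 = (-0.555)(6.817171) + (-1.472) = -5.25553.
For k = 2 (> q): gamma(2) = phi_1 gamma(1) = (-0.555)(-5.25553) = 2.916819.
Therefore gamma(2) = 2.9168 (to 4 decimal places).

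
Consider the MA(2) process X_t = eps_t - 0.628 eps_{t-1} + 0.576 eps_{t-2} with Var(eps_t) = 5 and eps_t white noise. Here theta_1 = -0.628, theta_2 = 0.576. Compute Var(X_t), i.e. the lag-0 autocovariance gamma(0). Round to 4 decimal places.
\gamma(0) = 8.6308

For an MA(q) process X_t = eps_t + sum_i theta_i eps_{t-i} with
Var(eps_t) = sigma^2, the variance is
  gamma(0) = sigma^2 * (1 + sum_i theta_i^2).
  sum_i theta_i^2 = (-0.628)^2 + (0.576)^2 = 0.394384 + 0.331776 = 0.72616.
  gamma(0) = 5 * (1 + 0.72616) = 5 * 1.72616 = 8.6308.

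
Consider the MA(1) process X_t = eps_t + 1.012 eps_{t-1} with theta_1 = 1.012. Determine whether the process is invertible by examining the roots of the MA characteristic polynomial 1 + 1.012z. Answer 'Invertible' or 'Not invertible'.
\text{Not invertible}

The MA(q) characteristic polynomial is P(z) = 1 + 1.012z.
Invertibility requires all roots to lie outside the unit circle, i.e. |z| > 1 for every root.
This is linear in z: 1 + (1.012) z = 0  =>  z = -1/(1.012) = -0.988142,  |z| = 0.988142.
Moduli of all roots: 0.9881.
All moduli strictly greater than 1? No.
Verdict: Not invertible.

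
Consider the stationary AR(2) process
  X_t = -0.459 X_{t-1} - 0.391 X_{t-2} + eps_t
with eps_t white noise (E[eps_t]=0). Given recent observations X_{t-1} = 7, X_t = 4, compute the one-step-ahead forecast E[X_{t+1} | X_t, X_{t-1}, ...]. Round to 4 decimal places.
E[X_{t+1} \mid \mathcal F_t] = -4.5730

For an AR(p) model X_t = c + sum_i phi_i X_{t-i} + eps_t, the
one-step-ahead conditional mean is
  E[X_{t+1} | X_t, ...] = c + sum_i phi_i X_{t+1-i}.
Substitute known values:
  E[X_{t+1} | ...] = (-0.459) * (4) + (-0.391) * (7)
                   = -4.5730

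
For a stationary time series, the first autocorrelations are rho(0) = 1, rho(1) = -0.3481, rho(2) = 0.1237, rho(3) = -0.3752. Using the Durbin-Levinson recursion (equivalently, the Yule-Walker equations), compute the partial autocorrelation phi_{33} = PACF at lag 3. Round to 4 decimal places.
\phi_{33} = -0.3769

The PACF at lag k is phi_{kk}, the last component of the solution
to the Yule-Walker system G_k phi = r_k where
  (G_k)_{ij} = rho(|i - j|), (r_k)_i = rho(i), i,j = 1..k.
Equivalently, Durbin-Levinson gives phi_{kk} iteratively:
  phi_{11} = rho(1)
  phi_{kk} = [rho(k) - sum_{j=1..k-1} phi_{k-1,j} rho(k-j)]
            / [1 - sum_{j=1..k-1} phi_{k-1,j} rho(j)],
  phi_{k,j} = phi_{k-1,j} - phi_{kk} phi_{k-1,k-j},  j = 1..k-1.
Step k = 1:
  phi_11 = rho(1) = -0.3481.
Step k = 2:
  phi_22 = [rho(2) - phi_11 rho(1)] / [1 - phi_11 rho(1)] = [0.1237 - (-0.3481)(-0.3481)] / [1 - (-0.3481)(-0.3481)]
         = 0.00252639 / 0.87882639 = 0.002875.
  Update: phi_21 = phi_11 - phi_22 phi_11 = -0.3481 - (0.002875)(-0.3481) = -0.347099.
Step k = 3:
  phi_33 = [rho(3) - phi_21 rho(2) - phi_22 rho(1)] / [1 - phi_21 rho(1) - phi_22 rho(2)]
    numerator   = -0.3752 - (-0.347099)(0.1237) - (0.002875)(-0.3481) = -0.33126312
    denominator = 1 - (-0.347099)(-0.3481) - (0.002875)(0.1237) = 0.87881913
  phi_33 = -0.33126312 / 0.87881913 = -0.3769.
Therefore phi_{33} = -0.3769.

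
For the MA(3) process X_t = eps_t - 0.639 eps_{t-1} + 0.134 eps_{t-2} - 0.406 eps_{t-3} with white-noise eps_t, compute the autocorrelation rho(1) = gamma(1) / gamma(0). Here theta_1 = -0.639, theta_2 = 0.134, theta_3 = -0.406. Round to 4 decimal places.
\rho(1) = -0.4896

For an MA(q) process with theta_0 = 1, the autocovariance is
  gamma(k) = sigma^2 * sum_{i=0..q-k} theta_i * theta_{i+k},
and rho(k) = gamma(k) / gamma(0). Sigma^2 cancels.
  numerator   = (1)*(-0.639) + (-0.639)*(0.134) + (0.134)*(-0.406) = -0.77903.
  denominator = (1)^2 + (-0.639)^2 + (0.134)^2 + (-0.406)^2 = 1.591113.
  rho(1) = -0.77903 / 1.591113 = -0.4896.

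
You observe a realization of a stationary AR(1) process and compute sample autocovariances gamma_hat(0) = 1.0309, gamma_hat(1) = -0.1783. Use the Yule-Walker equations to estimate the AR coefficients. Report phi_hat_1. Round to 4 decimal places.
\hat\phi_{1} = -0.1730

The Yule-Walker equations for an AR(p) process read, in matrix form,
  Gamma_p phi = r_p,   with   (Gamma_p)_{ij} = gamma(|i - j|),
                       (r_p)_i = gamma(i),   i,j = 1..p.
Substitute the sample gammas (Toeplitz matrix and right-hand side of size 1):
  Gamma_p = [[1.0309]]
  r_p     = [-0.1783]
With p = 1 this is the single equation gamma(0) phi_1 = gamma(1):
  phi_hat_1 = gamma(1) / gamma(0) = -0.1783 / 1.0309 = -0.1730.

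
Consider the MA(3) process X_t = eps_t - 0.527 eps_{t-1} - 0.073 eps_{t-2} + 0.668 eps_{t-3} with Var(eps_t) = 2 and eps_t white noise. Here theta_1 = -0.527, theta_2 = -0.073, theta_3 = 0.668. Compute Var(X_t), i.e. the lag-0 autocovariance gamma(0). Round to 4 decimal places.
\gamma(0) = 3.4586

For an MA(q) process X_t = eps_t + sum_i theta_i eps_{t-i} with
Var(eps_t) = sigma^2, the variance is
  gamma(0) = sigma^2 * (1 + sum_i theta_i^2).
  sum_i theta_i^2 = (-0.527)^2 + (-0.073)^2 + (0.668)^2 = 0.277729 + 0.005329 + 0.446224 = 0.729282.
  gamma(0) = 2 * (1 + 0.729282) = 2 * 1.729282 = 3.458564, which rounds to 3.4586.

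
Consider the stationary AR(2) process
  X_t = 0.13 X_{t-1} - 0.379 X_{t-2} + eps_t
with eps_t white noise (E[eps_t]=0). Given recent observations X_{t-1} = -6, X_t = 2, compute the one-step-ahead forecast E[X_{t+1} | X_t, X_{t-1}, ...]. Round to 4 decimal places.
E[X_{t+1} \mid \mathcal F_t] = 2.5340

For an AR(p) model X_t = c + sum_i phi_i X_{t-i} + eps_t, the
one-step-ahead conditional mean is
  E[X_{t+1} | X_t, ...] = c + sum_i phi_i X_{t+1-i}.
Substitute known values:
  E[X_{t+1} | ...] = (0.13) * (2) + (-0.379) * (-6)
                   = 2.5340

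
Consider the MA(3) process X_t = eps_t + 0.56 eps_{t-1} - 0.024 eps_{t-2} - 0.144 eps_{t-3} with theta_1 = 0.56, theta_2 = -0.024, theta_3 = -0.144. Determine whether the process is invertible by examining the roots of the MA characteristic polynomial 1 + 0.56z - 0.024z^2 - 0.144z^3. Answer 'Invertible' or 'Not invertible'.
\text{Invertible}

The MA(q) characteristic polynomial is P(z) = 1 + 0.56z - 0.024z^2 - 0.144z^3.
Invertibility requires all roots to lie outside the unit circle, i.e. |z| > 1 for every root.
Degree 3: look for a simple real root z0 first, then factor out (1 - z/z0) and solve the remaining quadratic.
Testing z0 = 2.5: P(2.5) = 1 + (0.56)(2.5) + (-0.024)(2.5)^2 + (-0.144)(2.5)^3
  = 1 + (1.4) + (-0.15) + (-2.25) = 0.  So z_0 = 2.5 is a root, |z_0| = 2.5.
Divide out the factor (1 - 0.4 z) = (1 - z/z0) (since 1/z0 = 0.4):
  P(z) = (1 - 0.4 z)(1 + (0.96) z + (0.36) z^2)
  [check: z-coef 0.96 - (0.4) = 0.56; z^2-coef 0.36 - (0.4)(0.96) = -0.024; z^3-coef -(0.4)(0.36) = -0.144.]
Remaining roots from the quadratic factor 1 + (0.96) z + (0.36) z^2:
  Set 1 + (0.96) z + (0.36) z^2 = 0, i.e. a z^2 + b z + c = 0 with a = 0.36, b = 0.96, c = 1.
  Discriminant D = b^2 - 4ac = (0.96)^2 - 4*(0.36)*1 = 0.9216 - (1.44) = -0.5184.
  D < 0, so the roots are the complex-conjugate pair z = (-b +/- i sqrt(-D)) / (2a) = -1.3333 +/- 1i.
  For a conjugate pair |z|^2 = z * conj(z) = (product of roots) = c/a = 1/(0.36) = 2.777778, so |z| = sqrt(2.777778) = 1.6667 for both roots.
Moduli of all roots: 2.5000, 1.6667, 1.6667.
All moduli strictly greater than 1? Yes.
Verdict: Invertible.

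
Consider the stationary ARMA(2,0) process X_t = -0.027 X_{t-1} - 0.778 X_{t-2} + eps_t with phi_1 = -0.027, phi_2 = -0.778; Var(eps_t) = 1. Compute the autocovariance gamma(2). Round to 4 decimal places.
\gamma(2) = -1.9705

Multiply the model equation by X_{t-k} and take expectations. With theta_0 = psi_0 = 1 and psi_j the MA(infinity) weights, this gives
  gamma(k) - sum_i phi_i gamma(k-i) = c_k,
  c_k = sigma^2 * sum_{j=k..q} theta_j psi_{j-k}   (c_k = 0 for k > q),
using gamma(-m) = gamma(m).
Pure AR (q = 0): c_0 = sigma^2 = 1, c_k = 0 for k >= 1.
Equations for k = 0, 1, 2 (AR order 2, c_2 = 0):
  (E0) gamma(0) = phi_1 gamma(1) + phi_2 gamma(2) + c_0
  (E1) gamma(1) = phi_1 gamma(0) + phi_2 gamma(1) + c_1
  (E2) gamma(2) = phi_1 gamma(1) + phi_2 gamma(0)
From (E1): gamma(1) = A gamma(0) + B with
  A = phi_1 / (1 - phi_2) = -0.027 / 1.778 = -0.015186,   B = c_1 / (1 - phi_2) = 0 / 1.778 = 0.
Insert (E2) into (E0): gamma(0) (1 - phi_2^2) = phi_1 (1 + phi_2) gamma(1) + c_0.
  phi_1 (1 + phi_2) = (-0.027)(0.222) = -0.005994,   1 - phi_2^2 = 0.394716.
Replace gamma(1) by A gamma(0) + B and collect gamma(0):
  gamma(0) [0.394716 - (-0.005994)(-0.015186)] = c_0 = 1
  gamma(0) * 0.394625 = 1
  gamma(0) = 1 / 0.394625 = 2.534051.
  gamma(1) = A gamma(0) = (-0.015186)(2.534051) = -0.038481.
  gamma(2) = phi_1 gamma(1) + phi_2 gamma(0) = (-0.027)(-0.038481) + (-0.778)(2.534051) = -1.970453.
Therefore gamma(2) = -1.9705 (to 4 decimal places).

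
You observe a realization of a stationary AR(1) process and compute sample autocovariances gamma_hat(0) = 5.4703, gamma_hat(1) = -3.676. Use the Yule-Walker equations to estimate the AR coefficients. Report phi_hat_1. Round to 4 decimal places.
\hat\phi_{1} = -0.6720

The Yule-Walker equations for an AR(p) process read, in matrix form,
  Gamma_p phi = r_p,   with   (Gamma_p)_{ij} = gamma(|i - j|),
                       (r_p)_i = gamma(i),   i,j = 1..p.
Substitute the sample gammas (Toeplitz matrix and right-hand side of size 1):
  Gamma_p = [[5.4703]]
  r_p     = [-3.676]
With p = 1 this is the single equation gamma(0) phi_1 = gamma(1):
  phi_hat_1 = gamma(1) / gamma(0) = -3.676 / 5.4703 = -0.6720.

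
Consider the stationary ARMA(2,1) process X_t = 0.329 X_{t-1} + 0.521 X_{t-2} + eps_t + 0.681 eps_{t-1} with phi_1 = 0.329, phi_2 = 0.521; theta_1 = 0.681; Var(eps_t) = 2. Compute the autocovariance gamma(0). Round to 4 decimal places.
\gamma(0) = 12.4683

Multiply the model equation by X_{t-k} and take expectations. With theta_0 = psi_0 = 1 and psi_j the MA(infinity) weights, this gives
  gamma(k) - sum_i phi_i gamma(k-i) = c_k,
  c_k = sigma^2 * sum_{j=k..q} theta_j psi_{j-k}   (c_k = 0 for k > q),
using gamma(-m) = gamma(m).
psi-weights needed (psi_j = theta_j + sum_i phi_i psi_{j-i}):
  psi_1 = theta_1 + phi_1 = 0.681 + (0.329) = 1.01
Right-hand sides:
  c_0 = sigma^2 (1 + theta_1 psi_1) = 2 * (1 + (0.681)(1.01)) = 2 * 1.68781 = 3.37562
  c_1 = sigma^2 theta_1 = 2 * (0.681) = 1.362
  c_2 = 0
Equations for k = 0, 1, 2 (AR order 2, c_2 = 0):
  (E0) gamma(0) = phi_1 gamma(1) + phi_2 gamma(2) + c_0
  (E1) gamma(1) = phi_1 gamma(0) + phi_2 gamma(1) + c_1
  (E2) gamma(2) = phi_1 gamma(1) + phi_2 gamma(0)
From (E1): gamma(1) = A gamma(0) + B with
  A = phi_1 / (1 - phi_2) = 0.329 / 0.479 = 0.686848,   B = c_1 / (1 - phi_2) = 1.362 / 0.479 = 2.843424.
Insert (E2) into (E0): gamma(0) (1 - phi_2^2) = phi_1 (1 + phi_2) gamma(1) + c_0.
  phi_1 (1 + phi_2) = (0.329)(1.521) = 0.500409,   1 - phi_2^2 = 0.728559.
Replace gamma(1) by A gamma(0) + B and collect gamma(0):
  gamma(0) [0.728559 - (0.500409)(0.686848)] = (0.500409)(2.843424) + 3.37562
  gamma(0) * 0.384854 = 4.798495
  gamma(0) = 4.798495 / 0.384854 = 12.468342.
Therefore gamma(0) = 12.4683 (to 4 decimal places).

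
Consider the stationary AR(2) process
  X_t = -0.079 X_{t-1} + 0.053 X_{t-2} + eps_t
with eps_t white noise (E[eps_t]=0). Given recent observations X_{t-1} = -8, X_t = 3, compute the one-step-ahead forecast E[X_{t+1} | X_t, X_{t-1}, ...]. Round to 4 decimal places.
E[X_{t+1} \mid \mathcal F_t] = -0.6610

For an AR(p) model X_t = c + sum_i phi_i X_{t-i} + eps_t, the
one-step-ahead conditional mean is
  E[X_{t+1} | X_t, ...] = c + sum_i phi_i X_{t+1-i}.
Substitute known values:
  E[X_{t+1} | ...] = (-0.079) * (3) + (0.053) * (-8)
                   = -0.6610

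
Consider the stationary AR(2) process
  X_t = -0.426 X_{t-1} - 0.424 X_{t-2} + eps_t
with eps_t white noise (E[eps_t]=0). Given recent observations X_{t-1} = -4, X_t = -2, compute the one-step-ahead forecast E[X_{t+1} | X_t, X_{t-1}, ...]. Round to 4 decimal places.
E[X_{t+1} \mid \mathcal F_t] = 2.5480

For an AR(p) model X_t = c + sum_i phi_i X_{t-i} + eps_t, the
one-step-ahead conditional mean is
  E[X_{t+1} | X_t, ...] = c + sum_i phi_i X_{t+1-i}.
Substitute known values:
  E[X_{t+1} | ...] = (-0.426) * (-2) + (-0.424) * (-4)
                   = 2.5480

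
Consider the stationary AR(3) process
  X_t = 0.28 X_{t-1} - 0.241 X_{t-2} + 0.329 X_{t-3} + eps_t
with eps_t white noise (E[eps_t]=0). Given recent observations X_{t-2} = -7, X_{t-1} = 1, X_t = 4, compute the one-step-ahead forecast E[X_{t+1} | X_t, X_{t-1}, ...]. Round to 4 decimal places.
E[X_{t+1} \mid \mathcal F_t] = -1.4240

For an AR(p) model X_t = c + sum_i phi_i X_{t-i} + eps_t, the
one-step-ahead conditional mean is
  E[X_{t+1} | X_t, ...] = c + sum_i phi_i X_{t+1-i}.
Substitute known values:
  E[X_{t+1} | ...] = (0.28) * (4) + (-0.241) * (1) + (0.329) * (-7)
                   = -1.4240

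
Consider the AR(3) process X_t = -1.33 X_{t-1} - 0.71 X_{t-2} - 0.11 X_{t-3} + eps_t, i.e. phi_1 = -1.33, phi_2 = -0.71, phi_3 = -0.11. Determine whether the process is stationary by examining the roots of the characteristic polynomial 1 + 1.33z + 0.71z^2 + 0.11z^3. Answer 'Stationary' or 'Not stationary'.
\text{Stationary}

The AR(p) characteristic polynomial is P(z) = 1 + 1.33z + 0.71z^2 + 0.11z^3.
Stationarity requires all roots to lie outside the unit circle, i.e. |z| > 1 for every root.
Degree 3: look for a simple real root z0 first, then factor out (1 - z/z0) and solve the remaining quadratic.
Testing z0 = -4: P(-4) = 1 + (1.33)(-4) + (0.71)(-4)^2 + (0.11)(-4)^3
  = 1 + (-5.32) + (11.36) + (-7.04) = 0.  So z_0 = -4 is a root, |z_0| = 4.
Divide out the factor (1 + 0.25 z) = (1 - z/z0) (since 1/z0 = -0.25):
  P(z) = (1 + 0.25 z)(1 + (1.08) z + (0.44) z^2)
  [check: z-coef 1.08 - (-0.25) = 1.33; z^2-coef 0.44 - (-0.25)(1.08) = 0.71; z^3-coef -(-0.25)(0.44) = 0.11.]
Remaining roots from the quadratic factor 1 + (1.08) z + (0.44) z^2:
  Set 1 + (1.08) z + (0.44) z^2 = 0, i.e. a z^2 + b z + c = 0 with a = 0.44, b = 1.08, c = 1.
  Discriminant D = b^2 - 4ac = (1.08)^2 - 4*(0.44)*1 = 1.1664 - (1.76) = -0.5936.
  D < 0, so the roots are the complex-conjugate pair z = (-b +/- i sqrt(-D)) / (2a) = -1.2273 +/- 0.8755i.
  For a conjugate pair |z|^2 = z * conj(z) = (product of roots) = c/a = 1/(0.44) = 2.272727, so |z| = sqrt(2.272727) = 1.5076 for both roots.
Moduli of all roots: 4.0000, 1.5076, 1.5076.
All moduli strictly greater than 1? Yes.
Verdict: Stationary.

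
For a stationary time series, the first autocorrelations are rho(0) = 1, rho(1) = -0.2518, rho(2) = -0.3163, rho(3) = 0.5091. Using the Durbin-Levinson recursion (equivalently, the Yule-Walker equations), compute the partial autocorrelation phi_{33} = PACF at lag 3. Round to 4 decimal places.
\phi_{33} = 0.3770

The PACF at lag k is phi_{kk}, the last component of the solution
to the Yule-Walker system G_k phi = r_k where
  (G_k)_{ij} = rho(|i - j|), (r_k)_i = rho(i), i,j = 1..k.
Equivalently, Durbin-Levinson gives phi_{kk} iteratively:
  phi_{11} = rho(1)
  phi_{kk} = [rho(k) - sum_{j=1..k-1} phi_{k-1,j} rho(k-j)]
            / [1 - sum_{j=1..k-1} phi_{k-1,j} rho(j)],
  phi_{k,j} = phi_{k-1,j} - phi_{kk} phi_{k-1,k-j},  j = 1..k-1.
Step k = 1:
  phi_11 = rho(1) = -0.2518.
Step k = 2:
  phi_22 = [rho(2) - phi_11 rho(1)] / [1 - phi_11 rho(1)] = [-0.3163 - (-0.2518)(-0.2518)] / [1 - (-0.2518)(-0.2518)]
         = -0.37970324 / 0.93659676 = -0.405407.
  Update: phi_21 = phi_11 - phi_22 phi_11 = -0.2518 - (-0.405407)(-0.2518) = -0.353882.
Step k = 3:
  phi_33 = [rho(3) - phi_21 rho(2) - phi_22 rho(1)] / [1 - phi_21 rho(1) - phi_22 rho(2)]
    numerator   = 0.5091 - (-0.353882)(-0.3163) - (-0.405407)(-0.2518) = 0.29508568
    denominator = 1 - (-0.353882)(-0.2518) - (-0.405407)(-0.3163) = 0.78266226
  phi_33 = 0.29508568 / 0.78266226 = 0.377.
Therefore phi_{33} = 0.3770.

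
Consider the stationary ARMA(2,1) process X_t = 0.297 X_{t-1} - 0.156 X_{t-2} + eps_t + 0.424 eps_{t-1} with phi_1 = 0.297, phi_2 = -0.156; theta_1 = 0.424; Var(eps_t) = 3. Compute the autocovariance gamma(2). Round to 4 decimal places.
\gamma(2) = -0.0399

Multiply the model equation by X_{t-k} and take expectations. With theta_0 = psi_0 = 1 and psi_j the MA(infinity) weights, this gives
  gamma(k) - sum_i phi_i gamma(k-i) = c_k,
  c_k = sigma^2 * sum_{j=k..q} theta_j psi_{j-k}   (c_k = 0 for k > q),
using gamma(-m) = gamma(m).
psi-weights needed (psi_j = theta_j + sum_i phi_i psi_{j-i}):
  psi_1 = theta_1 + phi_1 = 0.424 + (0.297) = 0.721
Right-hand sides:
  c_0 = sigma^2 (1 + theta_1 psi_1) = 3 * (1 + (0.424)(0.721)) = 3 * 1.305704 = 3.917112
  c_1 = sigma^2 theta_1 = 3 * (0.424) = 1.272
  c_2 = 0
Equations for k = 0, 1, 2 (AR order 2, c_2 = 0):
  (E0) gamma(0) = phi_1 gamma(1) + phi_2 gamma(2) + c_0
  (E1) gamma(1) = phi_1 gamma(0) + phi_2 gamma(1) + c_1
  (E2) gamma(2) = phi_1 gamma(1) + phi_2 gamma(0)
From (E1): gamma(1) = A gamma(0) + B with
  A = phi_1 / (1 - phi_2) = 0.297 / 1.156 = 0.25692,   B = c_1 / (1 - phi_2) = 1.272 / 1.156 = 1.100346.
Insert (E2) into (E0): gamma(0) (1 - phi_2^2) = phi_1 (1 + phi_2) gamma(1) + c_0.
  phi_1 (1 + phi_2) = (0.297)(0.844) = 0.250668,   1 - phi_2^2 = 0.975664.
Replace gamma(1) by A gamma(0) + B and collect gamma(0):
  gamma(0) [0.975664 - (0.250668)(0.25692)] = (0.250668)(1.100346) + 3.917112
  gamma(0) * 0.911262 = 4.192934
  gamma(0) = 4.192934 / 0.911262 = 4.601237.
  gamma(1) = A gamma(0) + B = (0.25692)(4.601237) + (1.100346) = 2.282498.
  gamma(2) = phi_1 gamma(1) + phi_2 gamma(0) = (0.297)(2.282498) + (-0.156)(4.601237) = -0.039891.
Therefore gamma(2) = -0.0399 (to 4 decimal places).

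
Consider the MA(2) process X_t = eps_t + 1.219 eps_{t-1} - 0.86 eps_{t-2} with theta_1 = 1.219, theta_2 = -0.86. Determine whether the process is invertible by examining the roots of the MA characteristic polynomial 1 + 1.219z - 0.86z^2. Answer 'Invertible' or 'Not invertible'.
\text{Not invertible}

The MA(q) characteristic polynomial is P(z) = 1 + 1.219z - 0.86z^2.
Invertibility requires all roots to lie outside the unit circle, i.e. |z| > 1 for every root.
Set 1 + (1.219) z + (-0.86) z^2 = 0, i.e. a z^2 + b z + c = 0 with a = -0.86, b = 1.219, c = 1.
Discriminant D = b^2 - 4ac = (1.219)^2 - 4*(-0.86)*1 = 1.485961 - (-3.44) = 4.925961.
D >= 0, so the roots are real: z = (-b +/- sqrt(D)) / (2a) = (-1.219 +/- 2.219451) / (-1.72).
  z_1 = (-1.219 + 2.219451) / (-1.72) = -0.5817,   |z_1| = 0.5817.
  z_2 = (-1.219 - 2.219451) / (-1.72) = 1.9991,   |z_2| = 1.9991.
Moduli of all roots: 0.5817, 1.9991.
All moduli strictly greater than 1? No.
Verdict: Not invertible.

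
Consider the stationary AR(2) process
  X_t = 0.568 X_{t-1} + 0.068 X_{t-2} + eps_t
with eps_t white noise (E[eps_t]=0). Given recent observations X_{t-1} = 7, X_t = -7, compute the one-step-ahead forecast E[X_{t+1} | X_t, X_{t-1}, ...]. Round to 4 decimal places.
E[X_{t+1} \mid \mathcal F_t] = -3.5000

For an AR(p) model X_t = c + sum_i phi_i X_{t-i} + eps_t, the
one-step-ahead conditional mean is
  E[X_{t+1} | X_t, ...] = c + sum_i phi_i X_{t+1-i}.
Substitute known values:
  E[X_{t+1} | ...] = (0.568) * (-7) + (0.068) * (7)
                   = -3.5000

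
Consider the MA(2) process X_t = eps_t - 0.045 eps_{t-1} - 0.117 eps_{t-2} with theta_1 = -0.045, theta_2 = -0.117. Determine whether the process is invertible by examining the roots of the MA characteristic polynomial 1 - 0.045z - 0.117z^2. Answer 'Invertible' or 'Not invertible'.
\text{Invertible}

The MA(q) characteristic polynomial is P(z) = 1 - 0.045z - 0.117z^2.
Invertibility requires all roots to lie outside the unit circle, i.e. |z| > 1 for every root.
Set 1 + (-0.045) z + (-0.117) z^2 = 0, i.e. a z^2 + b z + c = 0 with a = -0.117, b = -0.045, c = 1.
Discriminant D = b^2 - 4ac = (-0.045)^2 - 4*(-0.117)*1 = 0.002025 - (-0.468) = 0.470025.
D >= 0, so the roots are real: z = (-b +/- sqrt(D)) / (2a) = (0.045 +/- 0.685584) / (-0.234).
  z_1 = (0.045 + 0.685584) / (-0.234) = -3.1222,   |z_1| = 3.1222.
  z_2 = (0.045 - 0.685584) / (-0.234) = 2.7375,   |z_2| = 2.7375.
Moduli of all roots: 3.1222, 2.7375.
All moduli strictly greater than 1? Yes.
Verdict: Invertible.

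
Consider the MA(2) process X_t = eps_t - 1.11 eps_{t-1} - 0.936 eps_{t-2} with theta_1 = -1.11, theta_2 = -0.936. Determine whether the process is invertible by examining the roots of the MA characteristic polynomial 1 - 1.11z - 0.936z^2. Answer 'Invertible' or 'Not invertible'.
\text{Not invertible}

The MA(q) characteristic polynomial is P(z) = 1 - 1.11z - 0.936z^2.
Invertibility requires all roots to lie outside the unit circle, i.e. |z| > 1 for every root.
Set 1 + (-1.11) z + (-0.936) z^2 = 0, i.e. a z^2 + b z + c = 0 with a = -0.936, b = -1.11, c = 1.
Discriminant D = b^2 - 4ac = (-1.11)^2 - 4*(-0.936)*1 = 1.2321 - (-3.744) = 4.9761.
D >= 0, so the roots are real: z = (-b +/- sqrt(D)) / (2a) = (1.11 +/- 2.230717) / (-1.872).
  z_1 = (1.11 + 2.230717) / (-1.872) = -1.7846,   |z_1| = 1.7846.
  z_2 = (1.11 - 2.230717) / (-1.872) = 0.5987,   |z_2| = 0.5987.
Moduli of all roots: 1.7846, 0.5987.
All moduli strictly greater than 1? No.
Verdict: Not invertible.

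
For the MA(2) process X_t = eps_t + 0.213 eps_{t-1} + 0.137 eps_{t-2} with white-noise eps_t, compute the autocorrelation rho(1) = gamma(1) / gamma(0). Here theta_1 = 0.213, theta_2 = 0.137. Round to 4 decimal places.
\rho(1) = 0.2276

For an MA(q) process with theta_0 = 1, the autocovariance is
  gamma(k) = sigma^2 * sum_{i=0..q-k} theta_i * theta_{i+k},
and rho(k) = gamma(k) / gamma(0). Sigma^2 cancels.
  numerator   = (1)*(0.213) + (0.213)*(0.137) = 0.242181.
  denominator = (1)^2 + (0.213)^2 + (0.137)^2 = 1.064138.
  rho(1) = 0.242181 / 1.064138 = 0.2276.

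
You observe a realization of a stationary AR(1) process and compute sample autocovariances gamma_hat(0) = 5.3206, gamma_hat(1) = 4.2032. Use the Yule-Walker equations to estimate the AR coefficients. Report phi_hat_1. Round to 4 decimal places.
\hat\phi_{1} = 0.7900

The Yule-Walker equations for an AR(p) process read, in matrix form,
  Gamma_p phi = r_p,   with   (Gamma_p)_{ij} = gamma(|i - j|),
                       (r_p)_i = gamma(i),   i,j = 1..p.
Substitute the sample gammas (Toeplitz matrix and right-hand side of size 1):
  Gamma_p = [[5.3206]]
  r_p     = [4.2032]
With p = 1 this is the single equation gamma(0) phi_1 = gamma(1):
  phi_hat_1 = gamma(1) / gamma(0) = 4.2032 / 5.3206 = 0.7900.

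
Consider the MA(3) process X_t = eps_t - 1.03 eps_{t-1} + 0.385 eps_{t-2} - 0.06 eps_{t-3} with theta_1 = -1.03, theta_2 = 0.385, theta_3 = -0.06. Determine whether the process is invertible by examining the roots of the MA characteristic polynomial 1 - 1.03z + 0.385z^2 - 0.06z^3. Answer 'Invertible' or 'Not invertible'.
\text{Invertible}

The MA(q) characteristic polynomial is P(z) = 1 - 1.03z + 0.385z^2 - 0.06z^3.
Invertibility requires all roots to lie outside the unit circle, i.e. |z| > 1 for every root.
Degree 3: look for a simple real root z0 first, then factor out (1 - z/z0) and solve the remaining quadratic.
Testing z0 = 2: P(2) = 1 + (-1.03)(2) + (0.385)(2)^2 + (-0.06)(2)^3
  = 1 + (-2.06) + (1.54) + (-0.48) = 0.  So z_0 = 2 is a root, |z_0| = 2.
Divide out the factor (1 - 0.5 z) = (1 - z/z0) (since 1/z0 = 0.5):
  P(z) = (1 - 0.5 z)(1 + (-0.53) z + (0.12) z^2)
  [check: z-coef -0.53 - (0.5) = -1.03; z^2-coef 0.12 - (0.5)(-0.53) = 0.385; z^3-coef -(0.5)(0.12) = -0.06.]
Remaining roots from the quadratic factor 1 + (-0.53) z + (0.12) z^2:
  Set 1 + (-0.53) z + (0.12) z^2 = 0, i.e. a z^2 + b z + c = 0 with a = 0.12, b = -0.53, c = 1.
  Discriminant D = b^2 - 4ac = (-0.53)^2 - 4*(0.12)*1 = 0.2809 - (0.48) = -0.1991.
  D < 0, so the roots are the complex-conjugate pair z = (-b +/- i sqrt(-D)) / (2a) = 2.2083 +/- 1.8592i.
  For a conjugate pair |z|^2 = z * conj(z) = (product of roots) = c/a = 1/(0.12) = 8.333333, so |z| = sqrt(8.333333) = 2.8868 for both roots.
Moduli of all roots: 2.0000, 2.8868, 2.8868.
All moduli strictly greater than 1? Yes.
Verdict: Invertible.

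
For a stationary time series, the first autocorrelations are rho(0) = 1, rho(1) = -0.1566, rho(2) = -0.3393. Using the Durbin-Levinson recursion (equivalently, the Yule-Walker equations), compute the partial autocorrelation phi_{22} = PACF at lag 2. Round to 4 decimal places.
\phi_{22} = -0.3730

The PACF at lag k is phi_{kk}, the last component of the solution
to the Yule-Walker system G_k phi = r_k where
  (G_k)_{ij} = rho(|i - j|), (r_k)_i = rho(i), i,j = 1..k.
Equivalently, Durbin-Levinson gives phi_{kk} iteratively:
  phi_{11} = rho(1)
  phi_{kk} = [rho(k) - sum_{j=1..k-1} phi_{k-1,j} rho(k-j)]
            / [1 - sum_{j=1..k-1} phi_{k-1,j} rho(j)],
  phi_{k,j} = phi_{k-1,j} - phi_{kk} phi_{k-1,k-j},  j = 1..k-1.
Step k = 1:
  phi_11 = rho(1) = -0.1566.
Step k = 2:
  phi_22 = [rho(2) - phi_11 rho(1)] / [1 - phi_11 rho(1)] = [-0.3393 - (-0.1566)(-0.1566)] / [1 - (-0.1566)(-0.1566)]
         = -0.36382356 / 0.97547644 = -0.373.
Therefore phi_{22} = -0.3730.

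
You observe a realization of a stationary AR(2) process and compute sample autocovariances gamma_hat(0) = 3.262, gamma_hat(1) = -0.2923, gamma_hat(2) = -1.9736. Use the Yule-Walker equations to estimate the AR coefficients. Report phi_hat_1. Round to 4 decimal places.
\hat\phi_{1} = -0.1450

The Yule-Walker equations for an AR(p) process read, in matrix form,
  Gamma_p phi = r_p,   with   (Gamma_p)_{ij} = gamma(|i - j|),
                       (r_p)_i = gamma(i),   i,j = 1..p.
Substitute the sample gammas (Toeplitz matrix and right-hand side of size 2):
  Gamma_p = [[3.262, -0.2923], [-0.2923, 3.262]]
  r_p     = [-0.2923, -1.9736]
Written out:
  3.262 phi_1 - 0.2923 phi_2 = -0.2923
  -0.2923 phi_1 + 3.262 phi_2 = -1.9736
Solve by Cramer's rule:
  det = gamma(0)^2 - gamma(1)^2 = (3.262)^2 - (-0.2923)^2 = 10.640644 - 0.08543929 = 10.55520471
  phi_hat_1 = [gamma(1) gamma(0) - gamma(1) gamma(2)] / det = [(-0.2923)(3.262) - (-0.2923)(-1.9736)] / 10.55520471 = -1.53036588 / 10.55520471 = -0.145
  phi_hat_2 = [gamma(0) gamma(2) - gamma(1)^2] / det = [(3.262)(-1.9736) - (-0.2923)^2] / 10.55520471 = -6.52332249 / 10.55520471 = -0.618
So phi_hat = [-0.1450, -0.6180].
Therefore phi_hat_1 = -0.1450.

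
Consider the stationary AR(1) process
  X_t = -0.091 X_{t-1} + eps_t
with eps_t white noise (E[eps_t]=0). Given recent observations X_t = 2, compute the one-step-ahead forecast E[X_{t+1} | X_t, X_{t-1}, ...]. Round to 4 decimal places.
E[X_{t+1} \mid \mathcal F_t] = -0.1820

For an AR(p) model X_t = c + sum_i phi_i X_{t-i} + eps_t, the
one-step-ahead conditional mean is
  E[X_{t+1} | X_t, ...] = c + sum_i phi_i X_{t+1-i}.
Substitute known values:
  E[X_{t+1} | ...] = (-0.091) * (2)
                   = -0.1820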